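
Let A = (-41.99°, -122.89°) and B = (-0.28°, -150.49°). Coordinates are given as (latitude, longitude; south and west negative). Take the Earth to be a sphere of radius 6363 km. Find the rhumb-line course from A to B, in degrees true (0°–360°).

Meridional parts: M(φ₁)=-0.8089, M(φ₂)=-0.0049 → ΔM = +0.8040;  Δλ = -0.4817 rad
tan C = Δλ / ΔM = -0.5991 → C = 329.07°

329.1°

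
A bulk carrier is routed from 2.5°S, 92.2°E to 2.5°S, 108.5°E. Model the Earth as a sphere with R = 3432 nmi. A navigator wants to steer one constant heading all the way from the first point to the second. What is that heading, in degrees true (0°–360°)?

Δψ = ln[tan(π/4+φ₂/2)/tan(π/4+φ₁/2)] = +0.0000
Δλ = +0.2845 rad (taken the short way round)
course = atan2(Δλ, Δψ) = 90.00°

90.0°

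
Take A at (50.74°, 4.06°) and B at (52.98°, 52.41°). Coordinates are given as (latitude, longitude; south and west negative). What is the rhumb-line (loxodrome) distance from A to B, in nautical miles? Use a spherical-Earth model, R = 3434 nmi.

1794 nmi

Δψ = ln[tan(π/4+φ₂/2)/tan(π/4+φ₁/2)] = +0.0633;  Δφ = +0.0391 rad,  Δλ = +0.8439 rad
q = Δφ/Δψ = 0.6174
d = R·√(Δφ² + q²Δλ²) = 3434·0.52248 = 1794 nmi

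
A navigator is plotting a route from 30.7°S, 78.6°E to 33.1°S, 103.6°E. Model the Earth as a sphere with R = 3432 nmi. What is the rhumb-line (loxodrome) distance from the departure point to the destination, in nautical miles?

1279 nmi

Rhumb course C = atan2(Δλ, Δψ) with Δψ = ln[tan(π/4+φ₂/2)/tan(π/4+φ₁/2)] = -0.0493, Δλ = +0.4363 → C = 96.45°
d = R·|Δφ| / |cos C| = 3432·0.04189 / 0.11238 = 1279 nmi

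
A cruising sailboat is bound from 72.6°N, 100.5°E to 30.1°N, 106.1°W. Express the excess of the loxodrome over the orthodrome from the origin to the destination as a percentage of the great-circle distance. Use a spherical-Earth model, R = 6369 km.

Great circle: σ = 1.3210 rad → d_gc = Rσ = 8413.3 km
Rhumb: Δφ = -0.7418, Δλ = +2.6773, Δψ = -1.3259, q = Δφ/Δψ = 0.5595 → d_rh = R√(Δφ²+q²Δλ²) = 10645.6 km
Excess = (10645.6 − 8413.3) / 8413.3 = 2232.3 / 8413.3 = 26.53% ≈ 26.5%

26.5%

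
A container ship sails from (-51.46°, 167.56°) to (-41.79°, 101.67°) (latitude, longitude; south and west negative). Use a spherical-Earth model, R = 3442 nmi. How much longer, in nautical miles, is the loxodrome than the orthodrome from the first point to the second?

85 nmi

Great circle: cos σ = sin φ₁ sin φ₂ + cos φ₁ cos φ₂ cos Δλ,  σ = 0.7799 rad → d_gc = 2684.3 nmi
Rhumb line: Δψ = +0.2467, q = Δφ/Δψ = 0.6841, d_rh = R√(Δφ²+q²Δλ²) = 2769.6 nmi
Excess = 2769.6 − 2684.3 = 85.3 ≈ 85 nmi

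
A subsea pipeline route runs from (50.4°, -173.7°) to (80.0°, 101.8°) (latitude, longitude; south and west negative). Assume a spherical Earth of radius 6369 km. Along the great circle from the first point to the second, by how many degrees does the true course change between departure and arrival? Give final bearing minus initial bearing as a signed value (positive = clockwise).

At departure: θ₁ = atan2(sin Δλ cos φ₂, cos φ₁ sin φ₂ − sin φ₁ cos φ₂ cos Δλ) = 344.30°
At arrival: θ₂ = atan2(sin Δλ cos φ₁, −cos φ₂ sin φ₁ + sin φ₂ cos φ₁ cos Δλ) = 263.38°
Δθ = θ₂ − θ₁ = -80.9°

-80.9°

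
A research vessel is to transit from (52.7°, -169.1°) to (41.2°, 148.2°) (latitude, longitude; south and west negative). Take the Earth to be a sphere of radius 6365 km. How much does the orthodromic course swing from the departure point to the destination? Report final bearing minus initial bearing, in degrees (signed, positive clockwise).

At departure: θ₁ = atan2(sin Δλ cos φ₂, cos φ₁ sin φ₂ − sin φ₁ cos φ₂ cos Δλ) = 265.44°
At arrival: θ₂ = atan2(sin Δλ cos φ₁, −cos φ₂ sin φ₁ + sin φ₂ cos φ₁ cos Δλ) = 233.40°
Δθ = θ₂ − θ₁ = -32.0°

-32.0°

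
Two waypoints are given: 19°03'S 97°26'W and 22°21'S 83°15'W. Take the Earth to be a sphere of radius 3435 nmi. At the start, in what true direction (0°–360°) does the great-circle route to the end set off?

N = sin Δλ·cos φ₂ = +0.2266;  D = cos φ₁ sin φ₂ − sin φ₁ cos φ₂ cos Δλ = -0.0668
initial course = atan2(N, D) = 106.42°

106.4°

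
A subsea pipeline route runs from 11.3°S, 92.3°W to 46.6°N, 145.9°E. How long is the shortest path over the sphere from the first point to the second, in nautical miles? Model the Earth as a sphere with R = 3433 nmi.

Haversine: a = sin²(Δφ/2)+cos φ₁ cos φ₂ sin²(Δλ/2) = 0.74871;  σ = 2·atan2(√a,√(1−a))
σ = 119.829° → d = Rσ = 3433·2.09141 = 7180 nmi

7180 nmi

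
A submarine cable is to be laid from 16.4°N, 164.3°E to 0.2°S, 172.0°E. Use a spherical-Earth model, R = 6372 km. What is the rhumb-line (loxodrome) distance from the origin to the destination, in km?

2030 km

Rhumb course C = atan2(Δλ, Δψ) with Δψ = ln[tan(π/4+φ₂/2)/tan(π/4+φ₁/2)] = -0.2937, Δλ = +0.1344 → C = 155.41°
d = R·|Δφ| / |cos C| = 6372·0.28972 / 0.90933 = 2030 km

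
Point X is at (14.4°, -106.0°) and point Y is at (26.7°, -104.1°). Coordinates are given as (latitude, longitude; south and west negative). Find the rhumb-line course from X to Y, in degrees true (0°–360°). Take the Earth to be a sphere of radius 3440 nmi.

Meridional parts: M(φ₁)=+0.2540, M(φ₂)=+0.4838 → ΔM = +0.2298;  Δλ = +0.0332 rad
tan C = Δλ / ΔM = +0.1443 → C = 8.21°

8.2°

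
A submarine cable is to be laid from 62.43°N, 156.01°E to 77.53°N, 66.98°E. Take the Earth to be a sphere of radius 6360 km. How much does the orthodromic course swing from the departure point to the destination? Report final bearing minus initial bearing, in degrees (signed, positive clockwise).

At departure: θ₁ = atan2(sin Δλ cos φ₂, cos φ₁ sin φ₂ − sin φ₁ cos φ₂ cos Δλ) = 334.30°
At arrival: θ₂ = atan2(sin Δλ cos φ₁, −cos φ₂ sin φ₁ + sin φ₂ cos φ₁ cos Δλ) = 248.34°
Δθ = θ₂ − θ₁ = -86.0°

-86.0°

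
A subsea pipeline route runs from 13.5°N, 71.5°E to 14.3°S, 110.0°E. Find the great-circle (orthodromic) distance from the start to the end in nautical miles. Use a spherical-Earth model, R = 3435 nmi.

2828 nmi

cos σ = sin φ₁ sin φ₂ + cos φ₁ cos φ₂ cos Δλ
      = sin(13.50°)sin(-14.30°) + cos(13.50°)cos(-14.30°)cos(38.50°) = 0.6797
σ = 47.176° → d = Rσ = 3435·0.82338 = 2828 nmi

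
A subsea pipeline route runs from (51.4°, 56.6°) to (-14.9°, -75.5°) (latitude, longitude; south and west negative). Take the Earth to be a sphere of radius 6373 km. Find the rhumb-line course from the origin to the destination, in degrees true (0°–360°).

Meridional parts: M(φ₁)=+1.0493, M(φ₂)=-0.2630 → ΔM = -1.3123;  Δλ = -2.3056 rad
tan C = Δλ / ΔM = +1.7569 → C = 240.35°

240.4°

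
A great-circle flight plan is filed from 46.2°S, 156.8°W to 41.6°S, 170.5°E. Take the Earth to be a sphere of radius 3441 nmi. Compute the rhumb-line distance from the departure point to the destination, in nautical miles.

1441 nmi

Δψ = ln[tan(π/4+φ₂/2)/tan(π/4+φ₁/2)] = +0.1115;  Δφ = +0.0803 rad,  Δλ = -0.5707 rad
q = Δφ/Δψ = 0.7200
d = R·√(Δφ² + q²Δλ²) = 3441·0.41869 = 1441 nmi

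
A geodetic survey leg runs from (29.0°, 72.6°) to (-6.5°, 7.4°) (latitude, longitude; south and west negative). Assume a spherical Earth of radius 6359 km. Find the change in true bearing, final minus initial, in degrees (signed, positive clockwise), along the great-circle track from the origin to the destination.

At departure: θ₁ = atan2(sin Δλ cos φ₂, cos φ₁ sin φ₂ − sin φ₁ cos φ₂ cos Δλ) = 251.54°
At arrival: θ₂ = atan2(sin Δλ cos φ₁, −cos φ₂ sin φ₁ + sin φ₂ cos φ₁ cos Δλ) = 236.61°
Δθ = θ₂ − θ₁ = -14.9°

-14.9°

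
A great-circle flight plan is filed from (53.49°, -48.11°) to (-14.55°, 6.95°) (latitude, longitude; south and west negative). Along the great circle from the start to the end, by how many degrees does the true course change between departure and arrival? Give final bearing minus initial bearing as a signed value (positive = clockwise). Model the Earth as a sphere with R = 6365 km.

+23.7°

Initial bearing θ₁ = atan2(sin Δλ cos φ₂, cos φ₁ sin φ₂ − sin φ₁ cos φ₂ cos Δλ) = 126.87°
Final bearing θ₂ = (initial bearing from the destination back to the start) + 180° = 150.54°
Δθ = θ₂ − θ₁ = +23.7°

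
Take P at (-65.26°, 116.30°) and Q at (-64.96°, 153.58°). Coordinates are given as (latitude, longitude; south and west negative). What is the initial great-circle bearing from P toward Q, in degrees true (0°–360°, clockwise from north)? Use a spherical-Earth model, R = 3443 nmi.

N = sin Δλ·cos φ₂ = +0.2564;  D = cos φ₁ sin φ₂ − sin φ₁ cos φ₂ cos Δλ = -0.0733
initial course = atan2(N, D) = 105.96°

106.0°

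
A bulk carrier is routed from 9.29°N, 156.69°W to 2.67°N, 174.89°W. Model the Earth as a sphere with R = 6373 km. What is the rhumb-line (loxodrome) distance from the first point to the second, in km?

2143 km

Rhumb course C = atan2(Δλ, Δψ) with Δψ = ln[tan(π/4+φ₂/2)/tan(π/4+φ₁/2)] = -0.1162, Δλ = -0.3176 → C = 249.90°
d = R·|Δφ| / |cos C| = 6373·0.11554 / 0.34365 = 2143 km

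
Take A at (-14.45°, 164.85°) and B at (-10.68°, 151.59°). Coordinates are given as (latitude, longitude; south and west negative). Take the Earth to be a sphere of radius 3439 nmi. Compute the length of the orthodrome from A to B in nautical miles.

cos σ = sin φ₁ sin φ₂ + cos φ₁ cos φ₂ cos Δλ
      = sin(-14.45°)sin(-10.68°) + cos(-14.45°)cos(-10.68°)cos(-13.26°) = 0.9725
σ = 13.476° → d = Rσ = 3439·0.23521 = 809 nmi

809 nmi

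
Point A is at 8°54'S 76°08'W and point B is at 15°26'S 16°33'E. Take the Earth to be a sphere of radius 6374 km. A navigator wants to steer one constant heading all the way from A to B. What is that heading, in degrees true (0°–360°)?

94.1°

Meridional parts: M(φ₁)=-0.1560, M(φ₂)=-0.2727 → ΔM = -0.1167;  Δλ = +1.6176 rad
tan C = Δλ / ΔM = -13.8594 → C = 94.13°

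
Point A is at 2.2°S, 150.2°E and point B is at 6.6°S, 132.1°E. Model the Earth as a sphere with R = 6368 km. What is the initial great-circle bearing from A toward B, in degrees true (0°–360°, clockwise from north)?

N = sin Δλ·cos φ₂ = -0.3086;  D = cos φ₁ sin φ₂ − sin φ₁ cos φ₂ cos Δλ = -0.0786
initial course = atan2(N, D) = 255.71°

255.7°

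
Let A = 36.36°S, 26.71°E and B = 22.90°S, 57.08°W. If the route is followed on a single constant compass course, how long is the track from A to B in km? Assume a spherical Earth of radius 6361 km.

Rhumb course C = atan2(Δλ, Δψ) with Δψ = ln[tan(π/4+φ₂/2)/tan(π/4+φ₁/2)] = +0.2713, Δλ = -1.4624 → C = 280.51°
d = R·|Δφ| / |cos C| = 6361·0.23492 / 0.18240 = 8193 km

8193 km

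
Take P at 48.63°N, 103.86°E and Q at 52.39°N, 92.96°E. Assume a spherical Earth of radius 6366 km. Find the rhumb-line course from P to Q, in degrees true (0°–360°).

298.5°

Meridional parts: M(φ₁)=+0.9740, M(φ₂)=+1.0773 → ΔM = +0.1033;  Δλ = -0.1902 rad
tan C = Δλ / ΔM = -1.8423 → C = 298.49°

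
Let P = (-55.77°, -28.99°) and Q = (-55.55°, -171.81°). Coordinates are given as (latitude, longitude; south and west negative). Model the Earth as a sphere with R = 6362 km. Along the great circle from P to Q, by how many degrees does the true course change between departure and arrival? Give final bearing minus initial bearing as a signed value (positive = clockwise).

At departure: θ₁ = atan2(sin Δλ cos φ₂, cos φ₁ sin φ₂ − sin φ₁ cos φ₂ cos Δλ) = 202.23°
At arrival: θ₂ = atan2(sin Δλ cos φ₁, −cos φ₂ sin φ₁ + sin φ₂ cos φ₁ cos Δλ) = 337.90°
Δθ = θ₂ − θ₁ = +135.7°

+135.7°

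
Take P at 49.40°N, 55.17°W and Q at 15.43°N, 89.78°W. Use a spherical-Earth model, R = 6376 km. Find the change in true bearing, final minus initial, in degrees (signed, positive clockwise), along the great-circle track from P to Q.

Initial bearing θ₁ = atan2(sin Δλ cos φ₂, cos φ₁ sin φ₂ − sin φ₁ cos φ₂ cos Δλ) = 231.90°
Final bearing θ₂ = (initial bearing from the destination back to the start) + 180° = 212.09°
Δθ = θ₂ − θ₁ = -19.8°

-19.8°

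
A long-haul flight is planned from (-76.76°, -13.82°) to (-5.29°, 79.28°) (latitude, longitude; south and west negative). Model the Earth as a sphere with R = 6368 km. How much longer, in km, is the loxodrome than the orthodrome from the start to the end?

605 km

Great circle: cos σ = sin φ₁ sin φ₂ + cos φ₁ cos φ₂ cos Δλ,  σ = 1.4933 rad → d_gc = 9509.4 km
Rhumb line: Δψ = +2.0612, q = Δφ/Δψ = 0.6052, d_rh = R√(Δφ²+q²Δλ²) = 10114.8 km
Excess = 10114.8 − 9509.4 = 605.4 ≈ 605 km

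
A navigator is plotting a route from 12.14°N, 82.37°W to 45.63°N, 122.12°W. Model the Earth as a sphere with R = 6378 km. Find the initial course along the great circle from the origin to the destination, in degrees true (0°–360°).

N = sin Δλ·cos φ₂ = -0.4472;  D = cos φ₁ sin φ₂ − sin φ₁ cos φ₂ cos Δλ = +0.5858
initial course = atan2(N, D) = 322.64°

322.6°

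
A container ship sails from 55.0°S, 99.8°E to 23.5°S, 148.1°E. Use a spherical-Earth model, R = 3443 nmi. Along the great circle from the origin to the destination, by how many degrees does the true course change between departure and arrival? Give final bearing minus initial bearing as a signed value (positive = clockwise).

At departure: θ₁ = atan2(sin Δλ cos φ₂, cos φ₁ sin φ₂ − sin φ₁ cos φ₂ cos Δλ) = 68.41°
At arrival: θ₂ = atan2(sin Δλ cos φ₁, −cos φ₂ sin φ₁ + sin φ₂ cos φ₁ cos Δλ) = 35.56°
Δθ = θ₂ − θ₁ = -32.8°

-32.8°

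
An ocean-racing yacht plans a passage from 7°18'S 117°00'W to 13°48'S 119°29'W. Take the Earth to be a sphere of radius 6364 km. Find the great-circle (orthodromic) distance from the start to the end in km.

771 km

Haversine: a = sin²(Δφ/2)+cos φ₁ cos φ₂ sin²(Δλ/2) = 0.00367;  σ = 2·atan2(√a,√(1−a))
σ = 6.943° → d = Rσ = 6364·0.12118 = 771 km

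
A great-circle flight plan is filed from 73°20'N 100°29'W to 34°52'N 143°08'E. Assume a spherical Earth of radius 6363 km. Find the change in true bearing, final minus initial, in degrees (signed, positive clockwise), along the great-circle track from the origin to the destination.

-108.3°

Initial bearing θ₁ = atan2(sin Δλ cos φ₂, cos φ₁ sin φ₂ − sin φ₁ cos φ₂ cos Δλ) = 304.93°
Final bearing θ₂ = (initial bearing from the destination back to the start) + 180° = 196.65°
Δθ = θ₂ − θ₁ = -108.3°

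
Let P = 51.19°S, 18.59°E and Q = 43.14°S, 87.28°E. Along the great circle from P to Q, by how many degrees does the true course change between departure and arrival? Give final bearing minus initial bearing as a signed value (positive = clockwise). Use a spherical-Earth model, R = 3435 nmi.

Initial bearing θ₁ = atan2(sin Δλ cos φ₂, cos φ₁ sin φ₂ − sin φ₁ cos φ₂ cos Δλ) = 108.08°
Final bearing θ₂ = (initial bearing from the destination back to the start) + 180° = 54.74°
Δθ = θ₂ − θ₁ = -53.3°

-53.3°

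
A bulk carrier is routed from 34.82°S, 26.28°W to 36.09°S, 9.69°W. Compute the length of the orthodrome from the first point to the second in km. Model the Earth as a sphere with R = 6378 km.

Haversine: a = sin²(Δφ/2)+cos φ₁ cos φ₂ sin²(Δλ/2) = 0.01393;  σ = 2·atan2(√a,√(1−a))
σ = 13.557° → d = Rσ = 6378·0.23661 = 1509 km

1509 km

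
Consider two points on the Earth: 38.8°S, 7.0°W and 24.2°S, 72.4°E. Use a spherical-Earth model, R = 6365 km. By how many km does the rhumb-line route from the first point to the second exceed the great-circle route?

Great circle: cos σ = sin φ₁ sin φ₂ + cos φ₁ cos φ₂ cos Δλ,  σ = 1.1727 rad → d_gc = 7464.5 km
Rhumb line: Δψ = +0.3003, q = Δφ/Δψ = 0.8486, d_rh = R√(Δφ²+q²Δλ²) = 7658.7 km
Excess = 7658.7 − 7464.5 = 194.2 ≈ 194 km

194 km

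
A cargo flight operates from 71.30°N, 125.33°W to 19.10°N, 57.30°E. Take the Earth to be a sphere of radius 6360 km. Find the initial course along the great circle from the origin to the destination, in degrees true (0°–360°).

357.5°

N = sin Δλ·cos φ₂ = -0.0434;  D = cos φ₁ sin φ₂ − sin φ₁ cos φ₂ cos Δλ = +0.9990
initial course = atan2(N, D) = 357.51°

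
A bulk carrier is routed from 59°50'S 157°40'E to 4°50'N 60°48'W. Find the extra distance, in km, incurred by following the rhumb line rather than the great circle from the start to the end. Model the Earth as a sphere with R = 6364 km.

1528 km

Great circle: cos σ = sin φ₁ sin φ₂ + cos φ₁ cos φ₂ cos Δλ,  σ = 2.0543 rad → d_gc = 13073.7 km
Rhumb line: Δψ = +1.3956, q = Δφ/Δψ = 0.8087, d_rh = R√(Δφ²+q²Δλ²) = 14602.1 km
Excess = 14602.1 − 13073.7 = 1528.4 ≈ 1528 km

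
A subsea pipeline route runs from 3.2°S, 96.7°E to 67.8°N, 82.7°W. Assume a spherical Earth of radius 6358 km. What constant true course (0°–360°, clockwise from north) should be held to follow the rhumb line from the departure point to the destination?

298.3°

Meridional parts: M(φ₁)=-0.0559, M(φ₂)=+1.6287 → ΔM = +1.6845;  Δλ = -3.1311 rad
tan C = Δλ / ΔM = -1.8587 → C = 298.28°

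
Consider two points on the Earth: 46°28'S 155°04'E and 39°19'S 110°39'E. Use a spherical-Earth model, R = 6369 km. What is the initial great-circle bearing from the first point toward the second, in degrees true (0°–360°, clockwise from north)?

N = sin Δλ·cos φ₂ = -0.5415;  D = cos φ₁ sin φ₂ − sin φ₁ cos φ₂ cos Δλ = -0.0358
initial course = atan2(N, D) = 266.22°

266.2°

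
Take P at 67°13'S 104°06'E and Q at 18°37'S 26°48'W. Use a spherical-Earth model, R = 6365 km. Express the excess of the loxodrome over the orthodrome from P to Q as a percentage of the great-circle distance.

15.0%

Great circle: σ = 1.5167 rad → d_gc = Rσ = 9653.9 km
Rhumb: Δφ = +0.8482, Δλ = -2.2846, Δψ = +1.2713, q = Δφ/Δψ = 0.6672 → d_rh = R√(Δφ²+q²Δλ²) = 11103.8 km
Excess = (11103.8 − 9653.9) / 9653.9 = 1449.9 / 9653.9 = 15.02% ≈ 15.0%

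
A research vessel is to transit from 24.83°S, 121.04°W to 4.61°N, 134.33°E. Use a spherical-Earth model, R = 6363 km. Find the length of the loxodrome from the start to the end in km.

11768 km

Δψ = ln[tan(π/4+φ₂/2)/tan(π/4+φ₁/2)] = +0.5282;  Δφ = +0.5138 rad,  Δλ = -1.8261 rad
q = Δφ/Δψ = 0.9729
d = R·√(Δφ² + q²Δλ²) = 6363·1.84942 = 11768 km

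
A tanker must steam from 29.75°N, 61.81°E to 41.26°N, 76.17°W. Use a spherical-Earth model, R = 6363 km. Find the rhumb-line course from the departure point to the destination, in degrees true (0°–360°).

Meridional parts: M(φ₁)=+0.5443, M(φ₂)=+0.7919 → ΔM = +0.2476;  Δλ = -2.4082 rad
tan C = Δλ / ΔM = -9.7257 → C = 275.87°

275.9°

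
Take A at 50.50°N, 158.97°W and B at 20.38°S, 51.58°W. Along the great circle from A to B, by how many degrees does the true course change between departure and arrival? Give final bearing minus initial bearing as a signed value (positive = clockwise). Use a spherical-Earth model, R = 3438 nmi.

+46.9°

Initial bearing θ₁ = atan2(sin Δλ cos φ₂, cos φ₁ sin φ₂ − sin φ₁ cos φ₂ cos Δλ) = 90.34°
Final bearing θ₂ = (initial bearing from the destination back to the start) + 180° = 137.27°
Δθ = θ₂ − θ₁ = +46.9°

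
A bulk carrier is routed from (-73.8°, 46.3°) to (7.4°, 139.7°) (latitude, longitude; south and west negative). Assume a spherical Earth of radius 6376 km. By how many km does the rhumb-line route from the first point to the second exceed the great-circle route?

571 km

Great circle: cos σ = sin φ₁ sin φ₂ + cos φ₁ cos φ₂ cos Δλ,  σ = 1.7113 rad → d_gc = 10911.6 km
Rhumb line: Δψ = +2.0792, q = Δφ/Δψ = 0.6816, d_rh = R√(Δφ²+q²Δλ²) = 11482.3 km
Excess = 11482.3 − 10911.6 = 570.7 ≈ 571 km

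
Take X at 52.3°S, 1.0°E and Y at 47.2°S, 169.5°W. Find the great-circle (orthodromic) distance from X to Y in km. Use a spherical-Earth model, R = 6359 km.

cos σ = sin φ₁ sin φ₂ + cos φ₁ cos φ₂ cos Δλ
      = sin(-52.30°)sin(-47.20°) + cos(-52.30°)cos(-47.20°)cos(-170.50°) = 0.1707
σ = 80.169° → d = Rσ = 6359·1.39921 = 8898 km

8898 km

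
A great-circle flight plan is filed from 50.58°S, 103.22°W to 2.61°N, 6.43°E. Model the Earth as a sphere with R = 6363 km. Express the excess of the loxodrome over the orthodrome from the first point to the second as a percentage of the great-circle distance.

Great circle: σ = 1.8219 rad → d_gc = Rσ = 11592.9 km
Rhumb: Δφ = +0.9283, Δλ = +1.9138, Δψ = +1.0721, q = Δφ/Δψ = 0.8659 → d_rh = R√(Δφ²+q²Δλ²) = 12086.2 km
Excess = (12086.2 − 11592.9) / 11592.9 = 493.3 / 11592.9 = 4.26% ≈ 4.3%

4.3%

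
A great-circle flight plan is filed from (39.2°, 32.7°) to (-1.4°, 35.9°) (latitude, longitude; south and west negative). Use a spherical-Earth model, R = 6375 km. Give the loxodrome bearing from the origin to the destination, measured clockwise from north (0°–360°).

175.8°

Δψ = ln[tan(π/4+φ₂/2)/tan(π/4+φ₁/2)] = -0.7692
Δλ = +0.0559 rad (taken the short way round)
course = atan2(Δλ, Δψ) = 175.85°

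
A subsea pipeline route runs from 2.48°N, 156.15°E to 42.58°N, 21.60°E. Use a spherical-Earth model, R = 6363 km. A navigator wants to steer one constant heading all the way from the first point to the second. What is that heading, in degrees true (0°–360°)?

288.4°

Meridional parts: M(φ₁)=+0.0433, M(φ₂)=+0.8229 → ΔM = +0.7796;  Δλ = -2.3483 rad
tan C = Δλ / ΔM = -3.0124 → C = 288.36°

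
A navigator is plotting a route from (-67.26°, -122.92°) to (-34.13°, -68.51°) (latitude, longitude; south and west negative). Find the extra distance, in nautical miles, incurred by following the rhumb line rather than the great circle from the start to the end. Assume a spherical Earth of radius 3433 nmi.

66 nmi

Great circle: cos σ = sin φ₁ sin φ₂ + cos φ₁ cos φ₂ cos Δλ,  σ = 0.7902 rad → d_gc = 2712.9 nmi
Rhumb line: Δψ = +0.9696, q = Δφ/Δψ = 0.5964, d_rh = R√(Δφ²+q²Δλ²) = 2778.5 nmi
Excess = 2778.5 − 2712.9 = 65.6 ≈ 66 nmi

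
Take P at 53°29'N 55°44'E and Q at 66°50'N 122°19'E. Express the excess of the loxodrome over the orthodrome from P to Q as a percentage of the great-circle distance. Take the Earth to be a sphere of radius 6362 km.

4.5%

Great circle: σ = 0.5883 rad → d_gc = Rσ = 3742.4 km
Rhumb: Δφ = +0.2330, Δλ = +1.1621, Δψ = +0.4760, q = Δφ/Δψ = 0.4895 → d_rh = R√(Δφ²+q²Δλ²) = 3911.0 km
Excess = (3911.0 − 3742.4) / 3742.4 = 168.6 / 3742.4 = 4.51% ≈ 4.5%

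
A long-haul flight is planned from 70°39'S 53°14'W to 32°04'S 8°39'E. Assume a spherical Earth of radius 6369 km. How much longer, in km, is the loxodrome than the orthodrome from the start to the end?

182 km

Great circle: cos σ = sin φ₁ sin φ₂ + cos φ₁ cos φ₂ cos Δλ,  σ = 0.8851 rad → d_gc = 5636.960 km
Rhumb line: Δψ = +1.1777, q = Δφ/Δψ = 0.5718, d_rh = R√(Δφ²+q²Δλ²) = 5819.455 km
Excess = 5819.455 − 5636.960 = 182.495 ≈ 182 km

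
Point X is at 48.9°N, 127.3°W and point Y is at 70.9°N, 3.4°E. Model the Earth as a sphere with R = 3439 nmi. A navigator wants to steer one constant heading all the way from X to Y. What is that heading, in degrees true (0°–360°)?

Meridional parts: M(φ₁)=+0.9812, M(φ₂)=+1.7824 → ΔM = +0.8012;  Δλ = +2.2811 rad
tan C = Δλ / ΔM = +2.8471 → C = 70.65°

70.6°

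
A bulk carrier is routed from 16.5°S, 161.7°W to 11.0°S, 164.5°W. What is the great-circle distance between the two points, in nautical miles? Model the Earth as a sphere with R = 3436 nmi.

368 nmi

cos σ = sin φ₁ sin φ₂ + cos φ₁ cos φ₂ cos Δλ
      = sin(-16.50°)sin(-11.00°) + cos(-16.50°)cos(-11.00°)cos(-2.80°) = 0.9943
σ = 6.135° → d = Rσ = 3436·0.10708 = 368 nmi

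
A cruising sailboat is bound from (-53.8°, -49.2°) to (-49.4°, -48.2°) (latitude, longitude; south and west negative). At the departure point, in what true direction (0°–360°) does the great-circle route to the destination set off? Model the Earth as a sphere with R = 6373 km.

θ = atan2( sin Δλ·cos φ₂ ,  cos φ₁ sin φ₂ − sin φ₁ cos φ₂ cos Δλ )
  = atan2(+0.0114, +0.0766) = 8.43°

8.4°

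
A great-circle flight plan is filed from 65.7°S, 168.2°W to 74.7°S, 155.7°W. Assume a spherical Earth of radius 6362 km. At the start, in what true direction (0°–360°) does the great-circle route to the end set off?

θ = atan2( sin Δλ·cos φ₂ ,  cos φ₁ sin φ₂ − sin φ₁ cos φ₂ cos Δλ )
  = atan2(+0.0571, -0.1621) = 160.60°

160.6°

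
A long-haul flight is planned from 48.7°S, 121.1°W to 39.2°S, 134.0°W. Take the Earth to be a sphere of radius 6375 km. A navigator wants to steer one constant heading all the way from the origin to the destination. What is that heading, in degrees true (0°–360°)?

Meridional parts: M(φ₁)=-0.9759, M(φ₂)=-0.7448 → ΔM = +0.2311;  Δλ = -0.2251 rad
tan C = Δλ / ΔM = -0.9744 → C = 315.74°

315.7°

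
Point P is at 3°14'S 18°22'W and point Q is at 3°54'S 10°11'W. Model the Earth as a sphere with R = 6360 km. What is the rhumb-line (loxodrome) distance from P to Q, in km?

910 km

Δψ = ln[tan(π/4+φ₂/2)/tan(π/4+φ₁/2)] = -0.0117;  Δφ = -0.0116 rad,  Δλ = +0.1428 rad
q = Δφ/Δψ = 0.9981
d = R·√(Δφ² + q²Δλ²) = 6360·0.14302 = 910 km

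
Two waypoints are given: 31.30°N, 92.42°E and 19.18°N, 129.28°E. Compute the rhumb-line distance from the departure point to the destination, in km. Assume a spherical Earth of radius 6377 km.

Δψ = ln[tan(π/4+φ₂/2)/tan(π/4+φ₁/2)] = -0.2345;  Δφ = -0.2115 rad,  Δλ = +0.6433 rad
q = Δφ/Δψ = 0.9021
d = R·√(Δφ² + q²Δλ²) = 6377·0.61769 = 3939 km

3939 km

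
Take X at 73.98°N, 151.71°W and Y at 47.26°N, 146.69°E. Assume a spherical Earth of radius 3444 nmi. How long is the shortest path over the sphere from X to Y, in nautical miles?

cos σ = sin φ₁ sin φ₂ + cos φ₁ cos φ₂ cos Δλ
      = sin(73.98°)sin(47.26°) + cos(73.98°)cos(47.26°)cos(-61.60°) = 0.7950
σ = 37.345° → d = Rσ = 3444·0.65179 = 2245 nmi

2245 nmi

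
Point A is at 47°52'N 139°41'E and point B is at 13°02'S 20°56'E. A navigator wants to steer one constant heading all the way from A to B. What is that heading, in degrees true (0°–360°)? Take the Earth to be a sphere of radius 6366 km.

Δψ = ln[tan(π/4+φ₂/2)/tan(π/4+φ₁/2)] = -1.1835
Δλ = -2.0726 rad (taken the short way round)
course = atan2(Δλ, Δψ) = 240.27°

240.3°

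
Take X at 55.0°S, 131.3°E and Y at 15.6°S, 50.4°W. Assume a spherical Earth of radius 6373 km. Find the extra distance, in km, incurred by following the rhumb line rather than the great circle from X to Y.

3963 km

Great circle: cos σ = sin φ₁ sin φ₂ + cos φ₁ cos φ₂ cos Δλ,  σ = 1.9091 rad → d_gc = 12166.9 km
Rhumb line: Δψ = +0.8785, q = Δφ/Δψ = 0.7827, d_rh = R√(Δφ²+q²Δλ²) = 16130.2 km
Excess = 16130.2 − 12166.9 = 3963.3 ≈ 3963 km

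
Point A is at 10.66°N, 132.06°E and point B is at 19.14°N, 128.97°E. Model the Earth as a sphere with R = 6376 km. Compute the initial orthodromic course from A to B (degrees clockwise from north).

θ = atan2( sin Δλ·cos φ₂ ,  cos φ₁ sin φ₂ − sin φ₁ cos φ₂ cos Δλ )
  = atan2(-0.0509, +0.1477) = 340.98°

341.0°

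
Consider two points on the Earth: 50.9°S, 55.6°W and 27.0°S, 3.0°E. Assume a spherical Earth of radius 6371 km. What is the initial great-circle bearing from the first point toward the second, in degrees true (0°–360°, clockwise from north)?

N = sin Δλ·cos φ₂ = +0.7605;  D = cos φ₁ sin φ₂ − sin φ₁ cos φ₂ cos Δλ = +0.0739
initial course = atan2(N, D) = 84.45°

84.4°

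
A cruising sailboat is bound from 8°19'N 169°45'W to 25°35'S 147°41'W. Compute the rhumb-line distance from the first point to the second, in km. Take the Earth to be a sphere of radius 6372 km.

Δψ = ln[tan(π/4+φ₂/2)/tan(π/4+φ₁/2)] = -0.6078;  Δφ = -0.5917 rad,  Δλ = +0.3851 rad
q = Δφ/Δψ = 0.9735
d = R·√(Δφ² + q²Δλ²) = 6372·0.70045 = 4463 km

4463 km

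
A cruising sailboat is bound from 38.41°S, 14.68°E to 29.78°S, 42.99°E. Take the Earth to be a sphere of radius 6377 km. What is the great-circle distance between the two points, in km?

Haversine: a = sin²(Δφ/2)+cos φ₁ cos φ₂ sin²(Δλ/2) = 0.04633;  σ = 2·atan2(√a,√(1−a))
σ = 24.861° → d = Rσ = 6377·0.43390 = 2767 km

2767 km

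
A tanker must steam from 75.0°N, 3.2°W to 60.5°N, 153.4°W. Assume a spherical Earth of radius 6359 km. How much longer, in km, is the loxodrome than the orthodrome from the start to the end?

Great circle: cos σ = sin φ₁ sin φ₂ + cos φ₁ cos φ₂ cos Δλ,  σ = 0.7523 rad → d_gc = 4784.0 km
Rhumb line: Δψ = -0.6930, q = Δφ/Δψ = 0.3652, d_rh = R√(Δφ²+q²Δλ²) = 6296.4 km
Excess = 6296.4 − 4784.0 = 1512.4 ≈ 1512 km

1512 km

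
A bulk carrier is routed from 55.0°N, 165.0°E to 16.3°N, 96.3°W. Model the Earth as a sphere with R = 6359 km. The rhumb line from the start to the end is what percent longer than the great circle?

Great circle: σ = 1.4236 rad → d_gc = Rσ = 9052.9 km
Rhumb: Δφ = -0.6754, Δλ = +1.7226, Δψ = -0.8658, q = Δφ/Δψ = 0.7801 → d_rh = R√(Δφ²+q²Δλ²) = 9564.2 km
Excess = (9564.2 − 9052.9) / 9052.9 = 511.3 / 9052.9 = 5.648% ≈ 5.6%

5.6%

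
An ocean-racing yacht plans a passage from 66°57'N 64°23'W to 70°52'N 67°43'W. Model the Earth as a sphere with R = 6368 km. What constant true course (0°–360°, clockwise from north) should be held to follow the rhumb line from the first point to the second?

343.0°

Δψ = ln[tan(π/4+φ₂/2)/tan(π/4+φ₁/2)] = +0.1905
Δλ = -0.0582 rad (taken the short way round)
course = atan2(Δλ, Δψ) = 343.02°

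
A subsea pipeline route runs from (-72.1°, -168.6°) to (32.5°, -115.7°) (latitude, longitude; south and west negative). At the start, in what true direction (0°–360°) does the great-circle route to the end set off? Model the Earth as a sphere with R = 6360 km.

N = sin Δλ·cos φ₂ = +0.6727;  D = cos φ₁ sin φ₂ − sin φ₁ cos φ₂ cos Δλ = +0.6493
initial course = atan2(N, D) = 46.01°

46.0°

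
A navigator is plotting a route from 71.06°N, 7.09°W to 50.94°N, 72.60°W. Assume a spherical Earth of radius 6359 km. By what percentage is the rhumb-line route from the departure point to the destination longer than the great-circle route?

4.4%

Great circle: σ = 0.6107 rad → d_gc = Rσ = 3883.6 km
Rhumb: Δφ = -0.3512, Δλ = -1.1434, Δψ = -0.7545, q = Δφ/Δψ = 0.4654 → d_rh = R√(Δφ²+q²Δλ²) = 4054.4 km
Excess = (4054.4 − 3883.6) / 3883.6 = 170.8 / 3883.6 = 4.40% ≈ 4.4%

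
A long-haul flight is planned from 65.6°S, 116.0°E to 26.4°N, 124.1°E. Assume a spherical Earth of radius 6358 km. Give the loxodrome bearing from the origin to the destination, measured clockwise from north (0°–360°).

Δψ = ln[tan(π/4+φ₂/2)/tan(π/4+φ₁/2)] = +2.0095
Δλ = +0.1414 rad (taken the short way round)
course = atan2(Δλ, Δψ) = 4.02°

4.0°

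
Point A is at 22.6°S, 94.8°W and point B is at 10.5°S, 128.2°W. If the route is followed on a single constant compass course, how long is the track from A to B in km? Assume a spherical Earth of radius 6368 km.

Δψ = ln[tan(π/4+φ₂/2)/tan(π/4+φ₁/2)] = +0.2208;  Δφ = +0.2112 rad,  Δλ = -0.5829 rad
q = Δφ/Δψ = 0.9565
d = R·√(Δφ² + q²Δλ²) = 6368·0.59622 = 3797 km

3797 km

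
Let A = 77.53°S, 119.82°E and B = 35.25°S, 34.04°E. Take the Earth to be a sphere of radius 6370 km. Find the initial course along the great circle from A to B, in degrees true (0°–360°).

265.4°

N = sin Δλ·cos φ₂ = -0.8144;  D = cos φ₁ sin φ₂ − sin φ₁ cos φ₂ cos Δλ = -0.0659
initial course = atan2(N, D) = 265.37°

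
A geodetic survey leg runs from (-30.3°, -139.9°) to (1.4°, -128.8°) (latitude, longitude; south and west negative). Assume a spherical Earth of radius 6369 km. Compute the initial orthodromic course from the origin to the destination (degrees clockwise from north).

N = sin Δλ·cos φ₂ = +0.1925;  D = cos φ₁ sin φ₂ − sin φ₁ cos φ₂ cos Δλ = +0.5160
initial course = atan2(N, D) = 20.45°

20.5°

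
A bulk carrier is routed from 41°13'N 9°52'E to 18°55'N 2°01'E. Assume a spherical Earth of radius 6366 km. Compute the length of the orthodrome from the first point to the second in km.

2587 km

Haversine: a = sin²(Δφ/2)+cos φ₁ cos φ₂ sin²(Δλ/2) = 0.04073;  σ = 2·atan2(√a,√(1−a))
σ = 23.286° → d = Rσ = 6366·0.40642 = 2587 km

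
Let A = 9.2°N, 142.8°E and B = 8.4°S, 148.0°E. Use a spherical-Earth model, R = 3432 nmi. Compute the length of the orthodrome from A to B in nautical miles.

1099 nmi

Haversine: a = sin²(Δφ/2)+cos φ₁ cos φ₂ sin²(Δλ/2) = 0.02541;  σ = 2·atan2(√a,√(1−a))
σ = 18.346° → d = Rσ = 3432·0.32020 = 1099 nmi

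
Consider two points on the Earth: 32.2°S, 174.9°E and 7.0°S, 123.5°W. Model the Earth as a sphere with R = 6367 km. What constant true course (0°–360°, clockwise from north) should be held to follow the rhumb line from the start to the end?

66.3°

Δψ = ln[tan(π/4+φ₂/2)/tan(π/4+φ₁/2)] = +0.4717
Δλ = +1.0751 rad (taken the short way round)
course = atan2(Δλ, Δψ) = 66.31°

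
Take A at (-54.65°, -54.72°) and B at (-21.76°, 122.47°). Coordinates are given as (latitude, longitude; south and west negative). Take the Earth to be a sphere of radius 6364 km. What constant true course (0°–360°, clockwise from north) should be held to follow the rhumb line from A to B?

76.3°

Meridional parts: M(φ₁)=-1.1436, M(φ₂)=-0.3893 → ΔM = +0.7544;  Δλ = +3.0925 rad
tan C = Δλ / ΔM = +4.0995 → C = 76.29°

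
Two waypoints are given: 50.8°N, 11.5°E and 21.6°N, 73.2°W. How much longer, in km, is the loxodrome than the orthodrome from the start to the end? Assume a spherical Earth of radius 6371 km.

Great circle: cos σ = sin φ₁ sin φ₂ + cos φ₁ cos φ₂ cos Δλ,  σ = 1.2244 rad → d_gc = 7800.3 km
Rhumb line: Δψ = -0.6463, q = Δφ/Δψ = 0.7885, d_rh = R√(Δφ²+q²Δλ²) = 8105.0 km
Excess = 8105.0 − 7800.3 = 304.7 ≈ 305 km

305 km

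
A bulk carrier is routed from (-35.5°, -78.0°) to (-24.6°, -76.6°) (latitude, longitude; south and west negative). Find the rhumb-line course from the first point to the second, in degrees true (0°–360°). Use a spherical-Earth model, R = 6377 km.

6.3°

Δψ = ln[tan(π/4+φ₂/2)/tan(π/4+φ₁/2)] = +0.2203
Δλ = +0.0244 rad (taken the short way round)
course = atan2(Δλ, Δψ) = 6.33°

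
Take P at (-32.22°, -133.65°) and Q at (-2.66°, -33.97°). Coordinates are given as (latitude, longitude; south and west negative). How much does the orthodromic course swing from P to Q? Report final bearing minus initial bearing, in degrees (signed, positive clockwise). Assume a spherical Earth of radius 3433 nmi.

-40.3°

Initial bearing θ₁ = atan2(sin Δλ cos φ₂, cos φ₁ sin φ₂ − sin φ₁ cos φ₂ cos Δλ) = 97.45°
Final bearing θ₂ = (initial bearing from the destination back to the start) + 180° = 57.12°
Δθ = θ₂ − θ₁ = -40.3°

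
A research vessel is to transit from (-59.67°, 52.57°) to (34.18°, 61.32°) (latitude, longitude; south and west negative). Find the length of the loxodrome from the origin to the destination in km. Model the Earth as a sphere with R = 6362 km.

10453 km

Δψ = ln[tan(π/4+φ₂/2)/tan(π/4+φ₁/2)] = +1.9409;  Δφ = +1.6380 rad,  Δλ = +0.1527 rad
q = Δφ/Δψ = 0.8439
d = R·√(Δφ² + q²Δλ²) = 6362·1.64305 = 10453 km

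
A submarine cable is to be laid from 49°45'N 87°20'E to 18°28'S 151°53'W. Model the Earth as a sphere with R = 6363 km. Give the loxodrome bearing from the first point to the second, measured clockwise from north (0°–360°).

Δψ = ln[tan(π/4+φ₂/2)/tan(π/4+φ₁/2)] = -1.3319
Δλ = +2.1081 rad (taken the short way round)
course = atan2(Δλ, Δψ) = 122.29°

122.3°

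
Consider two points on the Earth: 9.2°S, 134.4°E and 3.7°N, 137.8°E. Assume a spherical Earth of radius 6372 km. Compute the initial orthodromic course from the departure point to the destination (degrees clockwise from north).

14.9°

θ = atan2( sin Δλ·cos φ₂ ,  cos φ₁ sin φ₂ − sin φ₁ cos φ₂ cos Δλ )
  = atan2(+0.0592, +0.2230) = 14.87°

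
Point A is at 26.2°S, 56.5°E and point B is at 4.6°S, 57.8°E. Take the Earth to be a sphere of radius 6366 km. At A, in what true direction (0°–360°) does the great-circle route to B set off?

3.5°

θ = atan2( sin Δλ·cos φ₂ ,  cos φ₁ sin φ₂ − sin φ₁ cos φ₂ cos Δλ )
  = atan2(+0.0226, +0.3680) = 3.52°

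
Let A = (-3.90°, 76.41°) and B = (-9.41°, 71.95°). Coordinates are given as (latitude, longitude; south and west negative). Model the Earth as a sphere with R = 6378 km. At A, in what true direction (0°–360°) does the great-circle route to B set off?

218.6°

N = sin Δλ·cos φ₂ = -0.0767;  D = cos φ₁ sin φ₂ − sin φ₁ cos φ₂ cos Δλ = -0.0962
initial course = atan2(N, D) = 218.56°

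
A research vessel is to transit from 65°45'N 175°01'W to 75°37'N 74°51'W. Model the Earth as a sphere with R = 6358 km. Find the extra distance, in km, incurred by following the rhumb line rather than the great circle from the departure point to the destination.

Great circle: cos σ = sin φ₁ sin φ₂ + cos φ₁ cos φ₂ cos Δλ,  σ = 0.5253 rad → d_gc = 3339.8 km
Rhumb line: Δψ = +0.5322, q = Δφ/Δψ = 0.3236, d_rh = R√(Δφ²+q²Δλ²) = 3759.8 km
Excess = 3759.8 − 3339.8 = 420.0 ≈ 420 km

420 km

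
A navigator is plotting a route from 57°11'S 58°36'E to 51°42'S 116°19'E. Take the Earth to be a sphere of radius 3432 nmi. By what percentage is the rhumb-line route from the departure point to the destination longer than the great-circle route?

3.0%

Great circle: σ = 0.5755 rad → d_gc = Rσ = 1975.0 nmi
Rhumb: Δφ = +0.0957, Δλ = +1.0073, Δψ = +0.1649, q = Δφ/Δψ = 0.5804 → d_rh = R√(Δφ²+q²Δλ²) = 2033.4 nmi
Excess = (2033.4 − 1975.0) / 1975.0 = 58.4 / 1975.0 = 2.96% ≈ 3.0%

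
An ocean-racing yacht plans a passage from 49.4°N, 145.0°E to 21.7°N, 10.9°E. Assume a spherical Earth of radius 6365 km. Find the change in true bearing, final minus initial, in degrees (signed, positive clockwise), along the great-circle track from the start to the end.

At departure: θ₁ = atan2(sin Δλ cos φ₂, cos φ₁ sin φ₂ − sin φ₁ cos φ₂ cos Δλ) = 317.63°
At arrival: θ₂ = atan2(sin Δλ cos φ₁, −cos φ₂ sin φ₁ + sin φ₂ cos φ₁ cos Δλ) = 208.16°
Δθ = θ₂ − θ₁ = -109.5°

-109.5°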